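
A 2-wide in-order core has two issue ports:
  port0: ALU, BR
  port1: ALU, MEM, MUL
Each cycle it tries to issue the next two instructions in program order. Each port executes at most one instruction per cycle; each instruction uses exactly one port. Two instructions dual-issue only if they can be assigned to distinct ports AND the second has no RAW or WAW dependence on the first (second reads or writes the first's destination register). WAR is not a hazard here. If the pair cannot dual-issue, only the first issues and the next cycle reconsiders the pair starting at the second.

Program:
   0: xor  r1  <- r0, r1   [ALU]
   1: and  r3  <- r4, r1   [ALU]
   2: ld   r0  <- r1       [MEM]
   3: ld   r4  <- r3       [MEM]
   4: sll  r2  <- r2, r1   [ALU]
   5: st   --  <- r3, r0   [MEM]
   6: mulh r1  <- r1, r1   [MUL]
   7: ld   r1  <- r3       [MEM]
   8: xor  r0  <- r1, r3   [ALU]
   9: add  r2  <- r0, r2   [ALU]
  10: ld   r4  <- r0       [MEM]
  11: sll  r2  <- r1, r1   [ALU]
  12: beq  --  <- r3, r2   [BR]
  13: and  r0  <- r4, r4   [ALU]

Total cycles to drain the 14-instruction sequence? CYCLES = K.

#0 head=0: xor i0 RAW r1
#1 head=1: and;ld i1+i2 pair
#2 head=3: ld;sll i3+i4 pair
#3 head=5: st i5 no-port MEM/MUL
#4 head=6: mulh i6 no-port MUL/MEM
#5 head=7: ld i7 RAW r1
#6 head=8: xor i8 RAW r0
#7 head=9: add;ld i9+i10 pair
#8 head=11: sll i11 RAW r2
#9 head=12: beq;and i12+i13 pair

CYCLES = 10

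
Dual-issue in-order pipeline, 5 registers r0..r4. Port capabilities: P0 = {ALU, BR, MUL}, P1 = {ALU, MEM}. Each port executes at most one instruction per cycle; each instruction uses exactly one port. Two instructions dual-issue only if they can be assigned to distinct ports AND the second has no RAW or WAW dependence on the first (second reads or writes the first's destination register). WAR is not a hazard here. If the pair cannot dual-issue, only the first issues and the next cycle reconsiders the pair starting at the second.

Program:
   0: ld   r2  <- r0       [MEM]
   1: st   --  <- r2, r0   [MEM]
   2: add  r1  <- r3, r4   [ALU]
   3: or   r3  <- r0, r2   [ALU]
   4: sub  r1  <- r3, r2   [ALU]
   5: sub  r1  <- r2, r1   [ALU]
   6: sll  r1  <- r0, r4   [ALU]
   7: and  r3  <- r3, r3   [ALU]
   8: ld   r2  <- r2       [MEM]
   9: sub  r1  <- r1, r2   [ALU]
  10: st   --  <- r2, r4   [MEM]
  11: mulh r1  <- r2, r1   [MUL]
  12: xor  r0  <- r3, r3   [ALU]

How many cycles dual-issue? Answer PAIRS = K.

c0: i0 ld.MEM  no-port MEM/MEM
c1: i1&i2 st.MEM;add.ALU  pair
c2: i3 or.ALU  RAW r3
c3: i4 sub.ALU  RAW+WAW r1
c4: i5 sub.ALU  WAW r1
c5: i6&i7 sll.ALU;and.ALU  pair
c6: i8 ld.MEM  RAW r2
c7: i9&i10 sub.ALU;st.MEM  pair
c8: i11&i12 mulh.MUL;xor.ALU  pair

PAIRS = 4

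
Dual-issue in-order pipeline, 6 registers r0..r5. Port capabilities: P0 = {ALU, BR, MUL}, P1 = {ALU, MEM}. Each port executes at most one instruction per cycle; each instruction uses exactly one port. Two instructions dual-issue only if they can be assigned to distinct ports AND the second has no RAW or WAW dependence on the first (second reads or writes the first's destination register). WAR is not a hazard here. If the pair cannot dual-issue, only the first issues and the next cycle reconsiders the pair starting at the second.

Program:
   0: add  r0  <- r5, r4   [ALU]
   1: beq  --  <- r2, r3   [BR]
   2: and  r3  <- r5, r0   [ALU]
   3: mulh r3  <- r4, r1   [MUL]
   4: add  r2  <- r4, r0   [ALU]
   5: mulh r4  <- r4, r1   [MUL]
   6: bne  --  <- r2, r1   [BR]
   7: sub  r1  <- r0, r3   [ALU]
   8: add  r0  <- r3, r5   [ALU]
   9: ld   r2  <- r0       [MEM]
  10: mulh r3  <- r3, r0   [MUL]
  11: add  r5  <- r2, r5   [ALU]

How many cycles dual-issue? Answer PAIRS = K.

PAIRS = 4

  cy0 -> i0&i1 (add;beq) 2-wide
  cy1 -> i2 (and) WAW r3
  cy2 -> i3&i4 (mulh;add) 2-wide
  cy3 -> i5 (mulh) no-port MUL/BR
  cy4 -> i6&i7 (bne;sub) 2-wide
  cy5 -> i8 (add) RAW r0
  cy6 -> i9&i10 (ld;mulh) 2-wide
  cy7 -> i11 (add) tail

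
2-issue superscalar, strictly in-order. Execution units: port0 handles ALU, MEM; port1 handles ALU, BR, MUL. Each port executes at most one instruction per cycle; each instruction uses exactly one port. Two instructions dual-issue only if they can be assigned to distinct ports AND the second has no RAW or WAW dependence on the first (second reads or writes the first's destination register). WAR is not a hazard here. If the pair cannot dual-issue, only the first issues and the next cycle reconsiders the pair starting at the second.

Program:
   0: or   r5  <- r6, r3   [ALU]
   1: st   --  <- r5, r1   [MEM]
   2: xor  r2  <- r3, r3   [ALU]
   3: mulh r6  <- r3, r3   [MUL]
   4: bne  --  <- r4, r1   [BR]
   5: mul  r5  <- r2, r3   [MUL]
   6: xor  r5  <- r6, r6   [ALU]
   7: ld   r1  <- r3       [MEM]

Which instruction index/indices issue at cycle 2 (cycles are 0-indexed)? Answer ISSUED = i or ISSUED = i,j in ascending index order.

  cy0 -> i0 (or) RAW r5
  cy1 -> i1/i2 (st;xor) 2-wide
  cy2 -> i3 (mulh) no-port MUL/BR
  cy3 -> i4 (bne) no-port BR/MUL
  cy4 -> i5 (mul) WAW r5
  cy5 -> i6/i7 (xor;ld) 2-wide

ISSUED = 3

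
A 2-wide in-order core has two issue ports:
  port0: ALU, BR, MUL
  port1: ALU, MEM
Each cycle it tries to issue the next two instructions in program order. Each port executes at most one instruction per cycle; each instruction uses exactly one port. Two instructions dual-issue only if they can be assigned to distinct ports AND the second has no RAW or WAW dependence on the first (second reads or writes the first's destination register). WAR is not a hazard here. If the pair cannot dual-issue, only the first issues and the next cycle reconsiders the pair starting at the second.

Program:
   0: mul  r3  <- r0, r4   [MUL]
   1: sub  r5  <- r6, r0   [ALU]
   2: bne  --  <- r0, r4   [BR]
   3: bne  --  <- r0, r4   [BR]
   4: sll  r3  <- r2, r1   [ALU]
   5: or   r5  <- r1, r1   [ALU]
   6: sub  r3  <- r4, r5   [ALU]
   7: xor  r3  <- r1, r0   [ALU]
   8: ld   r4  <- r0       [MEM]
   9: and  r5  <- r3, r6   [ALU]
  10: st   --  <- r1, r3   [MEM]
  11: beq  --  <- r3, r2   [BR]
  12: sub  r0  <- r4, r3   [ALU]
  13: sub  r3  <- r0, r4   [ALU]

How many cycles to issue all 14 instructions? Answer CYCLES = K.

CYCLES = 9

[0] i0+i1  mul+sub  -- 2-wide
[1] i2  bne  -- no-port BR/BR
[2] i3+i4  bne+sll  -- 2-wide
[3] i5  or  -- RAW r5
[4] i6  sub  -- WAW r3
[5] i7+i8  xor+ld  -- 2-wide
[6] i9+i10  and+st  -- 2-wide
[7] i11+i12  beq+sub  -- 2-wide
[8] i13  sub  -- tail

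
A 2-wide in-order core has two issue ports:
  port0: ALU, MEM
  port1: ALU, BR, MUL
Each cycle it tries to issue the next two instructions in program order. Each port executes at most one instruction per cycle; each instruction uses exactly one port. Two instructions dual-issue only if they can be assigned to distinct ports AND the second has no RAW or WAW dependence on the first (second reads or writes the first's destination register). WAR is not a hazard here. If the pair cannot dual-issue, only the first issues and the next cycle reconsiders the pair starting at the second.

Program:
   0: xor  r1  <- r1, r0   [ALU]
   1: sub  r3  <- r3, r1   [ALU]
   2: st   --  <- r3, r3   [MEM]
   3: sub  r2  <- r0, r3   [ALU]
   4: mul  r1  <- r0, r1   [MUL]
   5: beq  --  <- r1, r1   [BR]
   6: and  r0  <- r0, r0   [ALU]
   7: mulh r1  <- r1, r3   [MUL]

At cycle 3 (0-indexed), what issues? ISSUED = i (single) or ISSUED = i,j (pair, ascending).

ISSUED = 4

  cy0 -> i0 (xor) RAW r1
  cy1 -> i1 (sub) RAW r3
  cy2 -> i2/i3 (st;sub) dual
  cy3 -> i4 (mul) no-port MUL/BR
  cy4 -> i5/i6 (beq;and) dual
  cy5 -> i7 (mulh) tail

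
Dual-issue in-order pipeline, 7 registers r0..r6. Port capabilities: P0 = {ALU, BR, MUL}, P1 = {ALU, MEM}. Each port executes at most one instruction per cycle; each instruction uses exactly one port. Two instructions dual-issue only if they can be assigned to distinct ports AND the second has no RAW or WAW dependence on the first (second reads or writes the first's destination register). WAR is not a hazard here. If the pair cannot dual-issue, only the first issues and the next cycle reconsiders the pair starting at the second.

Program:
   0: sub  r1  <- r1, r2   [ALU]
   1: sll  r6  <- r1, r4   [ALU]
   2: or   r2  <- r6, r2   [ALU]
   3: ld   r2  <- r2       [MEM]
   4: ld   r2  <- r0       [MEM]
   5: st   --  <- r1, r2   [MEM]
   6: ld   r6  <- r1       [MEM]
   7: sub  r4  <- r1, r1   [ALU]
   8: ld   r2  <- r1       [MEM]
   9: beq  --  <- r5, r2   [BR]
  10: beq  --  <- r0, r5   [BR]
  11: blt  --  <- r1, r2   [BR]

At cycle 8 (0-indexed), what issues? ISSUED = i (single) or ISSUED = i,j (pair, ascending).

0. sub.ALU @i0  | RAW r1
1. sll.ALU @i1  | RAW r6
2. or.ALU @i2  | RAW+WAW r2
3. ld.MEM @i3  | no-port MEM/MEM
4. ld.MEM @i4  | no-port MEM/MEM
5. st.MEM @i5  | no-port MEM/MEM
6. ld.MEM/sub.ALU @i6&i7  | 2-wide
7. ld.MEM @i8  | RAW r2
8. beq.BR @i9  | no-port BR/BR
9. beq.BR @i10  | no-port BR/BR
10. blt.BR @i11  | tail

ISSUED = 9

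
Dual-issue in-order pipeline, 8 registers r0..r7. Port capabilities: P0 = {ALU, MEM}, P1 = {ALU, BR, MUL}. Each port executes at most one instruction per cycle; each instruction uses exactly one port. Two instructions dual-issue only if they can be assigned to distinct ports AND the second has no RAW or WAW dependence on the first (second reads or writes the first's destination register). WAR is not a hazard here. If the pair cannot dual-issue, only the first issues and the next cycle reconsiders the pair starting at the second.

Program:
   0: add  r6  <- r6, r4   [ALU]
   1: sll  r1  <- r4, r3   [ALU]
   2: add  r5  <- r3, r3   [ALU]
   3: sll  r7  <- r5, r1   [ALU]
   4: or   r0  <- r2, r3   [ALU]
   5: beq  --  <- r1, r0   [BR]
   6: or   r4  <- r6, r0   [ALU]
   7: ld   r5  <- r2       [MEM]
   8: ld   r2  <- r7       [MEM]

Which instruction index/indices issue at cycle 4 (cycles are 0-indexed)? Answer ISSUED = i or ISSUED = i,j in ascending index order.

0. add.ALU/sll.ALU @i0&i1  | pair
1. add.ALU @i2  | RAW r5
2. sll.ALU/or.ALU @i3&i4  | pair
3. beq.BR/or.ALU @i5&i6  | pair
4. ld.MEM @i7  | no-port MEM/MEM
5. ld.MEM @i8  | tail

ISSUED = 7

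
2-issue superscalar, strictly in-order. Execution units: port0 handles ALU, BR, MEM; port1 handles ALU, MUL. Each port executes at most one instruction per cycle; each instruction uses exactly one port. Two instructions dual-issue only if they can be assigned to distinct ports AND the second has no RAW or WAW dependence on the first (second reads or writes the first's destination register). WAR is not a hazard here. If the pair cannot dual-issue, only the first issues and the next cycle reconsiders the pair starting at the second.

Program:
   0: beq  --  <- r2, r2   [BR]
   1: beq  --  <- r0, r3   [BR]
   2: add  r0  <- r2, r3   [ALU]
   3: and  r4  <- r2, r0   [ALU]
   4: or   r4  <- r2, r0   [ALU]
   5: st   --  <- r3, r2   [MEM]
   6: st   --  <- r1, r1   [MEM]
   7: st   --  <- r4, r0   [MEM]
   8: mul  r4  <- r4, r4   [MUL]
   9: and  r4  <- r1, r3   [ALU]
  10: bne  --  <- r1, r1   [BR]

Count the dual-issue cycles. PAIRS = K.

PAIRS = 4

t=0 i0:beq.BR ; no-port BR/BR
t=1 i1,i2:beq.BR;add.ALU ; pair
t=2 i3:and.ALU ; WAW r4
t=3 i4,i5:or.ALU;st.MEM ; pair
t=4 i6:st.MEM ; no-port MEM/MEM
t=5 i7,i8:st.MEM;mul.MUL ; pair
t=6 i9,i10:and.ALU;bne.BR ; pair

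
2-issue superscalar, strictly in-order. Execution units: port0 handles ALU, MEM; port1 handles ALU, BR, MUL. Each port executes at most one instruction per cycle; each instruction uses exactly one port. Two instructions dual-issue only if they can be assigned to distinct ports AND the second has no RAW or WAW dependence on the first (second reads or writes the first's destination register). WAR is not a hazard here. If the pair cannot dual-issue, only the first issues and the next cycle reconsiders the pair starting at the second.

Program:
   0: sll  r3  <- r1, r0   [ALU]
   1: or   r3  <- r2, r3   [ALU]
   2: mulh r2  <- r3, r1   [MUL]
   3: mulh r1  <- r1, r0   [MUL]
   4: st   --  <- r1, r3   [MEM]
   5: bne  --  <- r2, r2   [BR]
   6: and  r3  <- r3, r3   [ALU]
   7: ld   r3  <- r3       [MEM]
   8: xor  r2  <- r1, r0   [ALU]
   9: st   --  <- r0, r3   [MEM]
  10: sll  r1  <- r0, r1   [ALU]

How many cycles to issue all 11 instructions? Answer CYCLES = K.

c0: i0 sll  RAW+WAW r3
c1: i1 or  RAW r3
c2: i2 mulh  no-port MUL/MUL
c3: i3 mulh  RAW r1
c4: i4/i5 st;bne  2-wide
c5: i6 and  RAW+WAW r3
c6: i7/i8 ld;xor  2-wide
c7: i9/i10 st;sll  2-wide

CYCLES = 8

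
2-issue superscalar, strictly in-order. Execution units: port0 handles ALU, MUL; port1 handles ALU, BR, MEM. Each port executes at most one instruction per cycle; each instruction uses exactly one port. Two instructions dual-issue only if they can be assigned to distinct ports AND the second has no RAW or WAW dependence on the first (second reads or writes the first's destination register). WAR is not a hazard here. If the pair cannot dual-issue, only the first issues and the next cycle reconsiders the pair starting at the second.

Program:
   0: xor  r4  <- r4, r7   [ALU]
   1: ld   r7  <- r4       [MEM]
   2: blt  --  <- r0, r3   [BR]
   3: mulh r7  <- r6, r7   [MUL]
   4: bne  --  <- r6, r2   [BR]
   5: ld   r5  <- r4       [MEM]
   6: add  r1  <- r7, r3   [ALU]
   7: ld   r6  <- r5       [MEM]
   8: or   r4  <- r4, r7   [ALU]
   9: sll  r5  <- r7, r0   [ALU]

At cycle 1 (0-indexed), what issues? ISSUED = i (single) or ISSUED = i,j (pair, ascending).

c0: i0 xor  RAW r4
c1: i1 ld  no-port MEM/BR
c2: i2/i3 blt mulh  pair
c3: i4 bne  no-port BR/MEM
c4: i5/i6 ld add  pair
c5: i7/i8 ld or  pair
c6: i9 sll  tail

ISSUED = 1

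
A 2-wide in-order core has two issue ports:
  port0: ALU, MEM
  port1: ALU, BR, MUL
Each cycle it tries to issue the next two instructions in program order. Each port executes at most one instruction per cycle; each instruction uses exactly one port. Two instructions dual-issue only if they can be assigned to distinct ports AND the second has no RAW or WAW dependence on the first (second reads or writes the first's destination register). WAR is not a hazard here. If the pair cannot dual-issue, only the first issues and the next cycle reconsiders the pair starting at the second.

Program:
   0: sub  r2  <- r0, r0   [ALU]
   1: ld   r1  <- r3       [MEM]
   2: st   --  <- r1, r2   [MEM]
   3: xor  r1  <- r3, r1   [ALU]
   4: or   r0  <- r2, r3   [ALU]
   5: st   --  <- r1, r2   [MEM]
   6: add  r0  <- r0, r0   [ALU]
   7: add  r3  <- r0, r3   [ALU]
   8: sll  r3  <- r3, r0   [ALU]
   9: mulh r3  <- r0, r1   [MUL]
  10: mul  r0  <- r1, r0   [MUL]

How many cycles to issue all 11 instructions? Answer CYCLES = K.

  cy0 -> i0&i1 (sub.ALU ld.MEM) dual
  cy1 -> i2&i3 (st.MEM xor.ALU) dual
  cy2 -> i4&i5 (or.ALU st.MEM) dual
  cy3 -> i6 (add.ALU) RAW r0
  cy4 -> i7 (add.ALU) RAW+WAW r3
  cy5 -> i8 (sll.ALU) WAW r3
  cy6 -> i9 (mulh.MUL) no-port MUL/MUL
  cy7 -> i10 (mul.MUL) tail

CYCLES = 8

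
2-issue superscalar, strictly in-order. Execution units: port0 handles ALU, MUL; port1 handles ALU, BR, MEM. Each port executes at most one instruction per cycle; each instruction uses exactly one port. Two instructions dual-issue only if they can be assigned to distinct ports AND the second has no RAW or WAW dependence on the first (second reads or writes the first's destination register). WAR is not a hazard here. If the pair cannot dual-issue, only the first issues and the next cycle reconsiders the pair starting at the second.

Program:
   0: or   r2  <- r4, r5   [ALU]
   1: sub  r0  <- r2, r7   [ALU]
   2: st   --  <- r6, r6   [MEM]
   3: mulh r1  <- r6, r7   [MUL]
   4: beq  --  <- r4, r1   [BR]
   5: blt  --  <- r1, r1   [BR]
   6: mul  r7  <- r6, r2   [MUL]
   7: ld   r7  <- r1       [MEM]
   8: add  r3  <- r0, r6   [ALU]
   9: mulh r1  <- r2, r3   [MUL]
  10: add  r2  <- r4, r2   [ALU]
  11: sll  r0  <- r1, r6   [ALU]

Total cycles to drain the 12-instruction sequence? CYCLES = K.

CYCLES = 8

0. or @i0  | RAW r2
1. sub st @i1+i2  | dual
2. mulh @i3  | RAW r1
3. beq @i4  | no-port BR/BR
4. blt mul @i5+i6  | dual
5. ld add @i7+i8  | dual
6. mulh add @i9+i10  | dual
7. sll @i11  | tail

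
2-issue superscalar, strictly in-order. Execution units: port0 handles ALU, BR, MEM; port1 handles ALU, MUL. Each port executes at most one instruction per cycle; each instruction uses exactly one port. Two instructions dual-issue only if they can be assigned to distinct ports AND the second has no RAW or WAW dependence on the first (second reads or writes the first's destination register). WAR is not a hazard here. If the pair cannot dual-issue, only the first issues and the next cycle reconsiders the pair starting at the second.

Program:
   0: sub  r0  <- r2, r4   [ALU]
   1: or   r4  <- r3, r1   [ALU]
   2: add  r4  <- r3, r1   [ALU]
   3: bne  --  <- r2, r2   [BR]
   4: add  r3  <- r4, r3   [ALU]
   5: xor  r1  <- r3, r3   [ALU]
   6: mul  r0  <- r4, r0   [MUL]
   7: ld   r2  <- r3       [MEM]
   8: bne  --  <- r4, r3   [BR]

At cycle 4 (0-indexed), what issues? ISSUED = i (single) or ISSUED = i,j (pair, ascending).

ISSUED = 7

[0] i0,i1  sub/or  -- dual
[1] i2,i3  add/bne  -- dual
[2] i4  add  -- RAW r3
[3] i5,i6  xor/mul  -- dual
[4] i7  ld  -- no-port MEM/BR
[5] i8  bne  -- tail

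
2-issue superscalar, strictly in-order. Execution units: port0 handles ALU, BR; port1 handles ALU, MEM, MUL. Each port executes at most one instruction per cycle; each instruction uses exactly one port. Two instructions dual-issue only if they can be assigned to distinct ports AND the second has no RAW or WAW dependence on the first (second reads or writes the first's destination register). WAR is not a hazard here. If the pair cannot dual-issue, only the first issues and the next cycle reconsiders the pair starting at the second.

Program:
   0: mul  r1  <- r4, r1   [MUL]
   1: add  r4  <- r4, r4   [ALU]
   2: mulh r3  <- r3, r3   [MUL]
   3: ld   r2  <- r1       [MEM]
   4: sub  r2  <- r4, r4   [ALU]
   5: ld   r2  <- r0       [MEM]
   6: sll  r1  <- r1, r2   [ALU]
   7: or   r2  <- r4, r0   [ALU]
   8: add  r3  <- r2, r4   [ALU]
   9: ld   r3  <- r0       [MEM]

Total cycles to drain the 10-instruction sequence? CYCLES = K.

CYCLES = 8

c0: i0/i1 mul.MUL+add.ALU  pair
c1: i2 mulh.MUL  no-port MUL/MEM
c2: i3 ld.MEM  WAW r2
c3: i4 sub.ALU  WAW r2
c4: i5 ld.MEM  RAW r2
c5: i6/i7 sll.ALU+or.ALU  pair
c6: i8 add.ALU  WAW r3
c7: i9 ld.MEM  tail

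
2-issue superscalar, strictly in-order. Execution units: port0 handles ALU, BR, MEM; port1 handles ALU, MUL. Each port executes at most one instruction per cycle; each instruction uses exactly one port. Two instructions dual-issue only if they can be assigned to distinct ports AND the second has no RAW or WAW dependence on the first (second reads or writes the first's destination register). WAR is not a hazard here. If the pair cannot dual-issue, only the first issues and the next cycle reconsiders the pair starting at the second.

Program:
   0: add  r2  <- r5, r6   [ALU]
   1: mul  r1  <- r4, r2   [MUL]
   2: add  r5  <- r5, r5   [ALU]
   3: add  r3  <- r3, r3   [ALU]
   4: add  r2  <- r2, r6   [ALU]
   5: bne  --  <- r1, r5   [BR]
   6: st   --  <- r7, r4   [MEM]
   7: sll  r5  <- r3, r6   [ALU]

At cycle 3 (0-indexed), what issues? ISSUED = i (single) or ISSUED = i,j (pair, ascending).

ISSUED = 5

c0: i0 add.ALU  RAW r2
c1: i1/i2 mul.MUL;add.ALU  dual
c2: i3/i4 add.ALU;add.ALU  dual
c3: i5 bne.BR  no-port BR/MEM
c4: i6/i7 st.MEM;sll.ALU  dual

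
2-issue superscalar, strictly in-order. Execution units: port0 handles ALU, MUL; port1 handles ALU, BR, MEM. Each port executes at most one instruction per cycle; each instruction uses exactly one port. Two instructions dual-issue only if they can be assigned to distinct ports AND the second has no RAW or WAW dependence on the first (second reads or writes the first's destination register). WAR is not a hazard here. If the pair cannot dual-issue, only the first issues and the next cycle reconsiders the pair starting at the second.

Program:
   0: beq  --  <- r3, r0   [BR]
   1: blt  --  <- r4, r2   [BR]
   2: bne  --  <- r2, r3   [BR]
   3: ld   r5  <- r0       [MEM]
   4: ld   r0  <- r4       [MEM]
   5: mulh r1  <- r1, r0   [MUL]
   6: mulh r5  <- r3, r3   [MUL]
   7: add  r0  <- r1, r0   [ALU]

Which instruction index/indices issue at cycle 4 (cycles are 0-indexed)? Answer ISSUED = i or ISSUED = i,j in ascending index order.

c0: i0 beq.BR  no-port BR/BR
c1: i1 blt.BR  no-port BR/BR
c2: i2 bne.BR  no-port BR/MEM
c3: i3 ld.MEM  no-port MEM/MEM
c4: i4 ld.MEM  RAW r0
c5: i5 mulh.MUL  no-port MUL/MUL
c6: i6,i7 mulh.MUL add.ALU  dual

ISSUED = 4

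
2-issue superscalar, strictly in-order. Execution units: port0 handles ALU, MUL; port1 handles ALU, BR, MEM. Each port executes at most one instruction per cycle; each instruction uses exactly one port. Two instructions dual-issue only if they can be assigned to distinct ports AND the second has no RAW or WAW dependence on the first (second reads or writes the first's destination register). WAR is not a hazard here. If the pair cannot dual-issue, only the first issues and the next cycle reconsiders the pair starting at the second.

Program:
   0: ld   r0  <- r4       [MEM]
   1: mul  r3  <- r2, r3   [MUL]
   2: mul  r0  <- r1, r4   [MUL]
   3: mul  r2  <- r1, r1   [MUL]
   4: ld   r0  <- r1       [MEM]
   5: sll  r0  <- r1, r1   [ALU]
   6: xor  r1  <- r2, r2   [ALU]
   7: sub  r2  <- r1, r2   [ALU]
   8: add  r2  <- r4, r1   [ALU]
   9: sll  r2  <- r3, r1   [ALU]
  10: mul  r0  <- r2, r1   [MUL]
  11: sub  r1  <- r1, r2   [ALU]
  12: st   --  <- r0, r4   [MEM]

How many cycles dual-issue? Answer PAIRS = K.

PAIRS = 4

t=0 i0+i1:ld.MEM/mul.MUL ; dual
t=1 i2:mul.MUL ; no-port MUL/MUL
t=2 i3+i4:mul.MUL/ld.MEM ; dual
t=3 i5+i6:sll.ALU/xor.ALU ; dual
t=4 i7:sub.ALU ; WAW r2
t=5 i8:add.ALU ; WAW r2
t=6 i9:sll.ALU ; RAW r2
t=7 i10+i11:mul.MUL/sub.ALU ; dual
t=8 i12:st.MEM ; tail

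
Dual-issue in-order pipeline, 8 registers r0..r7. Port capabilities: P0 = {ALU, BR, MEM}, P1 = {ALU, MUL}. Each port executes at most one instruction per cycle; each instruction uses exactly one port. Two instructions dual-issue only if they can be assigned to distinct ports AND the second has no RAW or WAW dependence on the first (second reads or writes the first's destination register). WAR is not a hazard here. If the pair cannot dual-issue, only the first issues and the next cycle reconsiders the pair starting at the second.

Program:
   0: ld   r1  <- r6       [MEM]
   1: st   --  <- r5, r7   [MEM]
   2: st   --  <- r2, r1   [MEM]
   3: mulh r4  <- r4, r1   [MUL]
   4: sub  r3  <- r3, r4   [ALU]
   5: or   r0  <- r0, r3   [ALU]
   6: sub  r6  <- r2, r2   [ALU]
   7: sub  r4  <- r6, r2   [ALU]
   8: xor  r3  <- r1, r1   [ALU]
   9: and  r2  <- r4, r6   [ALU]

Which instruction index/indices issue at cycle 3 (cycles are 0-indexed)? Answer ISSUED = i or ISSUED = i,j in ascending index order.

c0: i0 ld  no-port MEM/MEM
c1: i1 st  no-port MEM/MEM
c2: i2,i3 st;mulh  pair
c3: i4 sub  RAW r3
c4: i5,i6 or;sub  pair
c5: i7,i8 sub;xor  pair
c6: i9 and  tail

ISSUED = 4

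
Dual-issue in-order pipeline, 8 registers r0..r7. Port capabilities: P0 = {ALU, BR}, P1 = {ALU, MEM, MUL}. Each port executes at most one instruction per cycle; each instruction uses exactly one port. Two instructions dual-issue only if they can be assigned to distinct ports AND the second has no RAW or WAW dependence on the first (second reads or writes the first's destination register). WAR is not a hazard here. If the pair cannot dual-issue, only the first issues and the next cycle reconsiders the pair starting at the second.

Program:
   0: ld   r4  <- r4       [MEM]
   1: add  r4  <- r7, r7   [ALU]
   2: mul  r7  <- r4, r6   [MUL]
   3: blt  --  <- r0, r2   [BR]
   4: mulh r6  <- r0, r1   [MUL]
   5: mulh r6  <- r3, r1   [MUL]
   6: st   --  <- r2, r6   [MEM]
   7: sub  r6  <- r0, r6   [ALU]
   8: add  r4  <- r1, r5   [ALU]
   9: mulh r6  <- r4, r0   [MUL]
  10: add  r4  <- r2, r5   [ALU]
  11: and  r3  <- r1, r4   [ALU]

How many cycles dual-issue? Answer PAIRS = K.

PAIRS = 3

0. ld @i0  | WAW r4
1. add @i1  | RAW r4
2. mul;blt @i2/i3  | 2-wide
3. mulh @i4  | no-port MUL/MUL
4. mulh @i5  | no-port MUL/MEM
5. st;sub @i6/i7  | 2-wide
6. add @i8  | RAW r4
7. mulh;add @i9/i10  | 2-wide
8. and @i11  | tail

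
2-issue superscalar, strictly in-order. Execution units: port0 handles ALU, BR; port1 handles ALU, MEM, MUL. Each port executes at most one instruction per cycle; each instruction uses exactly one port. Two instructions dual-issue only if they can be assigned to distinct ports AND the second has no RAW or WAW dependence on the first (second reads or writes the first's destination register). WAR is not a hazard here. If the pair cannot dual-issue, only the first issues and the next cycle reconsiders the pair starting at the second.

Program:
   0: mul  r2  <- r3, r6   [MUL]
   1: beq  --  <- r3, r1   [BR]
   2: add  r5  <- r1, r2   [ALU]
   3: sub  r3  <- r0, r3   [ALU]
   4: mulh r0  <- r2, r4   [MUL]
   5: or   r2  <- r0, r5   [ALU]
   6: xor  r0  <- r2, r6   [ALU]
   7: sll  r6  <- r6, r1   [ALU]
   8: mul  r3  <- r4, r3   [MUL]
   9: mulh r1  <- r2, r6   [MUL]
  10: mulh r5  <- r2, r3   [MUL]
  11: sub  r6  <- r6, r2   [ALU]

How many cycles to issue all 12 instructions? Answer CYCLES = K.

CYCLES = 8

  cy0 -> i0+i1 (mul.MUL beq.BR) 2-wide
  cy1 -> i2+i3 (add.ALU sub.ALU) 2-wide
  cy2 -> i4 (mulh.MUL) RAW r0
  cy3 -> i5 (or.ALU) RAW r2
  cy4 -> i6+i7 (xor.ALU sll.ALU) 2-wide
  cy5 -> i8 (mul.MUL) no-port MUL/MUL
  cy6 -> i9 (mulh.MUL) no-port MUL/MUL
  cy7 -> i10+i11 (mulh.MUL sub.ALU) 2-wide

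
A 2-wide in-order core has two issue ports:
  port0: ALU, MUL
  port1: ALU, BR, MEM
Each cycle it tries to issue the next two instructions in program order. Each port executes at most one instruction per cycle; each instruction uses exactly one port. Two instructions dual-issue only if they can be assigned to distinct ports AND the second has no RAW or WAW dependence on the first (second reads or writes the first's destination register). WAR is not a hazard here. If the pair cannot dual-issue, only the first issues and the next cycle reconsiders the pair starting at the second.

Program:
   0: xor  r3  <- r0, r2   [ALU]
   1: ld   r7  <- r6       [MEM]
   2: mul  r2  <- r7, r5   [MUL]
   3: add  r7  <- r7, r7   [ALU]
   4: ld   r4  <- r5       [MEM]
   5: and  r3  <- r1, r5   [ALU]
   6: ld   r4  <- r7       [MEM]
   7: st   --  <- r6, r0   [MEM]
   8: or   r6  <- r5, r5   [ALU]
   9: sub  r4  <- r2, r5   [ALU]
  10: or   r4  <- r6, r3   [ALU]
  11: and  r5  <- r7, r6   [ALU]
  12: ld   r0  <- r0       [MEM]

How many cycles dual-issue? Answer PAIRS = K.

t=0 i0,i1:xor;ld ; dual
t=1 i2,i3:mul;add ; dual
t=2 i4,i5:ld;and ; dual
t=3 i6:ld ; no-port MEM/MEM
t=4 i7,i8:st;or ; dual
t=5 i9:sub ; WAW r4
t=6 i10,i11:or;and ; dual
t=7 i12:ld ; tail

PAIRS = 5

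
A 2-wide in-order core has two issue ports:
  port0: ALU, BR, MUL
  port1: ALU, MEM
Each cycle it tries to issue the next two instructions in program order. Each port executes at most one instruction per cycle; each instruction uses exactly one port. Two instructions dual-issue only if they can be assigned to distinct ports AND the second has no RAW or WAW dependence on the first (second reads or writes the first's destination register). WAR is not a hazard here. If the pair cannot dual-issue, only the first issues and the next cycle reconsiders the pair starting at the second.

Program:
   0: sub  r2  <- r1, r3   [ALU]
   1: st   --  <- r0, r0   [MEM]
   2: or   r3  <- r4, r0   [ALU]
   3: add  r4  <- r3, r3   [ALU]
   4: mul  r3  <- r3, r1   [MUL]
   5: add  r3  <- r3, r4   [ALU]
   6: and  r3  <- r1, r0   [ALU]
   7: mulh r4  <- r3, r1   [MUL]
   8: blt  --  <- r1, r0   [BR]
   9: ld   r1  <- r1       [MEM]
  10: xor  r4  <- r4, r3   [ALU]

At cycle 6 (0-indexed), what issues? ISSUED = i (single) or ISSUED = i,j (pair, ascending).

c0: i0+i1 sub+st  pair
c1: i2 or  RAW r3
c2: i3+i4 add+mul  pair
c3: i5 add  WAW r3
c4: i6 and  RAW r3
c5: i7 mulh  no-port MUL/BR
c6: i8+i9 blt+ld  pair
c7: i10 xor  tail

ISSUED = 8,9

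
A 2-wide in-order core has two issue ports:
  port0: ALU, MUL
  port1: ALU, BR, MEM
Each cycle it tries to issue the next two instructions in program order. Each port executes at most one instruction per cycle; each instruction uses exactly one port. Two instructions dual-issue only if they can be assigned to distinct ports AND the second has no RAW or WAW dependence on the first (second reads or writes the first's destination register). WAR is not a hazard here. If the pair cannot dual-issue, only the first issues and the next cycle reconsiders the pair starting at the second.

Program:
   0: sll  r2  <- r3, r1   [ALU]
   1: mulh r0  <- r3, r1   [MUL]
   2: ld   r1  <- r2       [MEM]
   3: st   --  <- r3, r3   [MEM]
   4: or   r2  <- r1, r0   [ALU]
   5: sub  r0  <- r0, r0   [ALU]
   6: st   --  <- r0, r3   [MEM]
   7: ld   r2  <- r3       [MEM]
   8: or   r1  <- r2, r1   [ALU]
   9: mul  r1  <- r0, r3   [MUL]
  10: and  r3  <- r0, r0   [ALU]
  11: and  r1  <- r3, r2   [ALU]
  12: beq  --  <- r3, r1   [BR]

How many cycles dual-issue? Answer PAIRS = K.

PAIRS = 3

[0] i0,i1  sll.ALU/mulh.MUL  -- dual
[1] i2  ld.MEM  -- no-port MEM/MEM
[2] i3,i4  st.MEM/or.ALU  -- dual
[3] i5  sub.ALU  -- RAW r0
[4] i6  st.MEM  -- no-port MEM/MEM
[5] i7  ld.MEM  -- RAW r2
[6] i8  or.ALU  -- WAW r1
[7] i9,i10  mul.MUL/and.ALU  -- dual
[8] i11  and.ALU  -- RAW r1
[9] i12  beq.BR  -- tail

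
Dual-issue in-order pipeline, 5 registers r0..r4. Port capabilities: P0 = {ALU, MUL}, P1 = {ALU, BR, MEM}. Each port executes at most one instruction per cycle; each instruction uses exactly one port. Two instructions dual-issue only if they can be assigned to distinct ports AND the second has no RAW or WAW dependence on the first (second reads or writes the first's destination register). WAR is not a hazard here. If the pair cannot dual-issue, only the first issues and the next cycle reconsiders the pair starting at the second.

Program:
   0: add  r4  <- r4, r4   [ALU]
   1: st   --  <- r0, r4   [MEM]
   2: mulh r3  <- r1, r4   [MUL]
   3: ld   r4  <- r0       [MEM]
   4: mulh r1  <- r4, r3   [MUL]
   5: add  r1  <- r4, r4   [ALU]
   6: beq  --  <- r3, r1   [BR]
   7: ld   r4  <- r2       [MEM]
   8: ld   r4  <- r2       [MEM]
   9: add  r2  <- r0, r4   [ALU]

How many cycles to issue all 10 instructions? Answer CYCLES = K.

t=0 i0:add ; RAW r4
t=1 i1/i2:st+mulh ; 2-wide
t=2 i3:ld ; RAW r4
t=3 i4:mulh ; WAW r1
t=4 i5:add ; RAW r1
t=5 i6:beq ; no-port BR/MEM
t=6 i7:ld ; no-port MEM/MEM
t=7 i8:ld ; RAW r4
t=8 i9:add ; tail

CYCLES = 9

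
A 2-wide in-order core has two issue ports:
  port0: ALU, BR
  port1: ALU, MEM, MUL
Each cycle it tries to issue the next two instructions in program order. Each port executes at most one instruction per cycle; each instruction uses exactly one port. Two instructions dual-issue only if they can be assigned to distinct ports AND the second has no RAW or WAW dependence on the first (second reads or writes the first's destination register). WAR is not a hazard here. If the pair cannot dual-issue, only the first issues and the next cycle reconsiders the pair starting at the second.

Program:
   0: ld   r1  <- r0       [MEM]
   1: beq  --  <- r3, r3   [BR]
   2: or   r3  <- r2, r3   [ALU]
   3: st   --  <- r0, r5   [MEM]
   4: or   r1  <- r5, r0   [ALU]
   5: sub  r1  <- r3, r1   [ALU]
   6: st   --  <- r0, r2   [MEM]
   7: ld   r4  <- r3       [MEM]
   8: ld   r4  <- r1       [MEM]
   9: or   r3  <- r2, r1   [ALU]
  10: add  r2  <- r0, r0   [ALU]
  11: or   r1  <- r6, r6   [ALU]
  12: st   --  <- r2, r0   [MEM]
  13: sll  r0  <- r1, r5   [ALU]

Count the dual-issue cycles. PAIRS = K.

PAIRS = 6

c0: i0+i1 ld/beq  dual
c1: i2+i3 or/st  dual
c2: i4 or  RAW+WAW r1
c3: i5+i6 sub/st  dual
c4: i7 ld  no-port MEM/MEM
c5: i8+i9 ld/or  dual
c6: i10+i11 add/or  dual
c7: i12+i13 st/sll  dual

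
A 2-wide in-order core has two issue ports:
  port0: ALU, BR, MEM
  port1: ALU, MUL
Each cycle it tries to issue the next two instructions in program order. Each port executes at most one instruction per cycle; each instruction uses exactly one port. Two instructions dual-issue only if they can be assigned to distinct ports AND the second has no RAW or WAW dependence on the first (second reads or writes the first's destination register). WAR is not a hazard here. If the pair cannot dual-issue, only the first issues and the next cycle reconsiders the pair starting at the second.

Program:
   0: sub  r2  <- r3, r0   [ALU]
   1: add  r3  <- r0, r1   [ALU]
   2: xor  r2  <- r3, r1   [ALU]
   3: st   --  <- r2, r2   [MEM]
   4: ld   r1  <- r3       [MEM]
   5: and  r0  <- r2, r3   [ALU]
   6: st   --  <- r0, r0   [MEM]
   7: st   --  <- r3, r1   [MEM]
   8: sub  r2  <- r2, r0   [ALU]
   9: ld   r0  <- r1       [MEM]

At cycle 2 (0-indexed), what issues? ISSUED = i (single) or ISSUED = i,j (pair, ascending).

#0 head=0: sub.ALU+add.ALU i0,i1 2-wide
#1 head=2: xor.ALU i2 RAW r2
#2 head=3: st.MEM i3 no-port MEM/MEM
#3 head=4: ld.MEM+and.ALU i4,i5 2-wide
#4 head=6: st.MEM i6 no-port MEM/MEM
#5 head=7: st.MEM+sub.ALU i7,i8 2-wide
#6 head=9: ld.MEM i9 tail

ISSUED = 3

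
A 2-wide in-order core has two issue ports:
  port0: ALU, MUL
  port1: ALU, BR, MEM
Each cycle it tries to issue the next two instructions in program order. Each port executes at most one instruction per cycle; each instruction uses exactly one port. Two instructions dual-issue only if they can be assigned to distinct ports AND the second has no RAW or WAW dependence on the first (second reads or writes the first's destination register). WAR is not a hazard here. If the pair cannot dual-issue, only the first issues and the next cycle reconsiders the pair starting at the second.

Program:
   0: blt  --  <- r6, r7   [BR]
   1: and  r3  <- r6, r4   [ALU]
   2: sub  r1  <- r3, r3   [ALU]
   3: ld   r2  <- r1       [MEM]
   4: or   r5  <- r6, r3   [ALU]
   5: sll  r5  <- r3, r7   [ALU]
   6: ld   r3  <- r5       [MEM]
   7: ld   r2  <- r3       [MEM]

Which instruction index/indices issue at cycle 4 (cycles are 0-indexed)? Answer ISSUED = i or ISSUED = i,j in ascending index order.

c0: i0+i1 blt.BR;and.ALU  pair
c1: i2 sub.ALU  RAW r1
c2: i3+i4 ld.MEM;or.ALU  pair
c3: i5 sll.ALU  RAW r5
c4: i6 ld.MEM  no-port MEM/MEM
c5: i7 ld.MEM  tail

ISSUED = 6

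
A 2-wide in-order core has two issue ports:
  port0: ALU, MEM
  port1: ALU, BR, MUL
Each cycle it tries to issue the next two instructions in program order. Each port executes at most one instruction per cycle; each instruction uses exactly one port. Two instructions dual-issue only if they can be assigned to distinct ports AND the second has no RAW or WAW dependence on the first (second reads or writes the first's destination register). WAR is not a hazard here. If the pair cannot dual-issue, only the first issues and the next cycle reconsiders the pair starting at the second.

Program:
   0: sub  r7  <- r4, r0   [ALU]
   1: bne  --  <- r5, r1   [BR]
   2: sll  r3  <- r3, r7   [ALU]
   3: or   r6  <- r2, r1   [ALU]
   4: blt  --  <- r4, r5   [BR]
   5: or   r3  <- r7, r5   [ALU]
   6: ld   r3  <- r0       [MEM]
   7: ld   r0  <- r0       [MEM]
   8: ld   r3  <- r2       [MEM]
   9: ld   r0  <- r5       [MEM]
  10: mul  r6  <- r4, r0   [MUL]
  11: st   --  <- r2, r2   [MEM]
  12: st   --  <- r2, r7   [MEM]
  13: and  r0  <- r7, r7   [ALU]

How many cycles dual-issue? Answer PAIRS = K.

0. sub.ALU;bne.BR @i0/i1  | 2-wide
1. sll.ALU;or.ALU @i2/i3  | 2-wide
2. blt.BR;or.ALU @i4/i5  | 2-wide
3. ld.MEM @i6  | no-port MEM/MEM
4. ld.MEM @i7  | no-port MEM/MEM
5. ld.MEM @i8  | no-port MEM/MEM
6. ld.MEM @i9  | RAW r0
7. mul.MUL;st.MEM @i10/i11  | 2-wide
8. st.MEM;and.ALU @i12/i13  | 2-wide

PAIRS = 5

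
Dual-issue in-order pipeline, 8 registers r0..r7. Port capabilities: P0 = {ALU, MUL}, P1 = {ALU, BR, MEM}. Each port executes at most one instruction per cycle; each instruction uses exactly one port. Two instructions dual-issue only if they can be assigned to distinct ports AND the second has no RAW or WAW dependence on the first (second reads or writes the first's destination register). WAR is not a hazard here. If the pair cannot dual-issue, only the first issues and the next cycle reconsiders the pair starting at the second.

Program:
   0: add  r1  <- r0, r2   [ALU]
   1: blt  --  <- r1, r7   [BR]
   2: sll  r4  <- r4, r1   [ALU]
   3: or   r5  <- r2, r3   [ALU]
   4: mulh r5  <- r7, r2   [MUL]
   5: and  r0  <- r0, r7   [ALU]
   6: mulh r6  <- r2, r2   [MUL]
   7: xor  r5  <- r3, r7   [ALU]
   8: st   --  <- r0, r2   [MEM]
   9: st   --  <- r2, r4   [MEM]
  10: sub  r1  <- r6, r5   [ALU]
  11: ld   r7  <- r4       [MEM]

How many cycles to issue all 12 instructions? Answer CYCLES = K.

#0 head=0: add i0 RAW r1
#1 head=1: blt;sll i1,i2 dual
#2 head=3: or i3 WAW r5
#3 head=4: mulh;and i4,i5 dual
#4 head=6: mulh;xor i6,i7 dual
#5 head=8: st i8 no-port MEM/MEM
#6 head=9: st;sub i9,i10 dual
#7 head=11: ld i11 tail

CYCLES = 8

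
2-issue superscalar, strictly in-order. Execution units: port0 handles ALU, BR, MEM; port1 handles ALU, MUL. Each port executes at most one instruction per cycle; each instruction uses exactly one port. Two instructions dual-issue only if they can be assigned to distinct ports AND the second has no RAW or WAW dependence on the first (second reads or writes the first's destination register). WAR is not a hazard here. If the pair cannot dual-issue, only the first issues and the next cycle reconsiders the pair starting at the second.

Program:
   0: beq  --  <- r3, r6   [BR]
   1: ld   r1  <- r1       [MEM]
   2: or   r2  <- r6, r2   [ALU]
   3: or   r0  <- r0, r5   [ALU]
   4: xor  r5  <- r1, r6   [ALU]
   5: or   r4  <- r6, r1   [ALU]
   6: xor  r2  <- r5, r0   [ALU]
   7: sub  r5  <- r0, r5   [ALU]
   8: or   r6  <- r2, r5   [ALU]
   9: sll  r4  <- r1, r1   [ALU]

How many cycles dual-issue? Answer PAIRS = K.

PAIRS = 4

[0] i0  beq.BR  -- no-port BR/MEM
[1] i1,i2  ld.MEM or.ALU  -- dual
[2] i3,i4  or.ALU xor.ALU  -- dual
[3] i5,i6  or.ALU xor.ALU  -- dual
[4] i7  sub.ALU  -- RAW r5
[5] i8,i9  or.ALU sll.ALU  -- dual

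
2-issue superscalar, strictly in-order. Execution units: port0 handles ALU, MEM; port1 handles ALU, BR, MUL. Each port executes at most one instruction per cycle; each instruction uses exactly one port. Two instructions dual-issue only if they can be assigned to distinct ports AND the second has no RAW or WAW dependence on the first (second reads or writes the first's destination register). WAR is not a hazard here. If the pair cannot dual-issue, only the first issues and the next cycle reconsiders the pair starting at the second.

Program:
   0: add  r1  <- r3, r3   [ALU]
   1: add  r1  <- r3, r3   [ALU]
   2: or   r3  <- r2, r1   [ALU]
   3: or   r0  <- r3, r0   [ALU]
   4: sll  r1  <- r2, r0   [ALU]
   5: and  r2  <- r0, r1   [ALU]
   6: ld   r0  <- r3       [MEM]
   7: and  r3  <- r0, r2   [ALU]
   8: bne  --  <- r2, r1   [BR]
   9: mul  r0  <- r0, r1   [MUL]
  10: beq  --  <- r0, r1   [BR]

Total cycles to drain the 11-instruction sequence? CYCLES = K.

#0 head=0: add i0 WAW r1
#1 head=1: add i1 RAW r1
#2 head=2: or i2 RAW r3
#3 head=3: or i3 RAW r0
#4 head=4: sll i4 RAW r1
#5 head=5: and;ld i5,i6 2-wide
#6 head=7: and;bne i7,i8 2-wide
#7 head=9: mul i9 no-port MUL/BR
#8 head=10: beq i10 tail

CYCLES = 9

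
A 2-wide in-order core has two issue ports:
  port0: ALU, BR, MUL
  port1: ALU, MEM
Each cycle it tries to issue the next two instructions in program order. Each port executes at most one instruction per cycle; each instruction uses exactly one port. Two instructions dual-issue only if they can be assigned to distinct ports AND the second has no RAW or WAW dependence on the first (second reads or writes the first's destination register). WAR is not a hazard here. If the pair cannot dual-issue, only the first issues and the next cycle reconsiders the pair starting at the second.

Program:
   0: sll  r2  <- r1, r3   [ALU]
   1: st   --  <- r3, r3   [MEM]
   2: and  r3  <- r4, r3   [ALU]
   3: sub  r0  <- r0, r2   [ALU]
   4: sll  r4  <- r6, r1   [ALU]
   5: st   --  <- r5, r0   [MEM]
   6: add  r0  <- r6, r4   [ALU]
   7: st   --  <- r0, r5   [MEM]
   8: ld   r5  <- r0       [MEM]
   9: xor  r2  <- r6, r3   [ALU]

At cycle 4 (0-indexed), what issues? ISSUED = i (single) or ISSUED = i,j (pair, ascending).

ISSUED = 7

0. sll.ALU+st.MEM @i0,i1  | dual
1. and.ALU+sub.ALU @i2,i3  | dual
2. sll.ALU+st.MEM @i4,i5  | dual
3. add.ALU @i6  | RAW r0
4. st.MEM @i7  | no-port MEM/MEM
5. ld.MEM+xor.ALU @i8,i9  | dual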